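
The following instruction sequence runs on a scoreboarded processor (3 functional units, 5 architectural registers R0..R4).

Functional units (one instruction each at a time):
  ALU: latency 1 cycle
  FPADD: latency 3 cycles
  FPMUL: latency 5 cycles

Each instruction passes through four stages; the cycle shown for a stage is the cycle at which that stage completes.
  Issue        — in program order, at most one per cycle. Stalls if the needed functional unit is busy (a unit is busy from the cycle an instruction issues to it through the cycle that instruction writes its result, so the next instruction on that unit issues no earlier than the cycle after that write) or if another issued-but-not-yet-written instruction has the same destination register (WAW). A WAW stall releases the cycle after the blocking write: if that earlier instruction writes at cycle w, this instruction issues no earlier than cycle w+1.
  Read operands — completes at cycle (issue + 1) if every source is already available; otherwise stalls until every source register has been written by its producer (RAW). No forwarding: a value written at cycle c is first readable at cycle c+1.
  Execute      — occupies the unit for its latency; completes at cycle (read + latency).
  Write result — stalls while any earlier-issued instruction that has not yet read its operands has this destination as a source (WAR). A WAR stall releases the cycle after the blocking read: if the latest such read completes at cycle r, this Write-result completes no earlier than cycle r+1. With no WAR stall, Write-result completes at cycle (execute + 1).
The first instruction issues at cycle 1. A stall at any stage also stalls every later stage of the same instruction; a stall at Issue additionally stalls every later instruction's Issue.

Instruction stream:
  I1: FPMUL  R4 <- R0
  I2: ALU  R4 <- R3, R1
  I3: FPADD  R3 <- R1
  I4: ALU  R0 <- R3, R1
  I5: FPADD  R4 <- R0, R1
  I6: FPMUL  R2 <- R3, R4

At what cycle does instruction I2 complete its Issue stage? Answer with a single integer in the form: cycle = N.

[I1] 1/2/7/8
[I2] 9/10/11/12  (WAW R4: wait I1 write@8)
[I3] 10/11/14/15
[I4] 13/16/17/18  (struct: ALU busy until I2 writes@12; RAW R3: wait I3 write@15)
[I5] 16/19/22/23  (struct: FPADD busy until I3 writes@15; RAW R0: wait I4 write@18)
[I6] 17/24/29/30  (RAW R4: wait I5 write@23)

cycle = 9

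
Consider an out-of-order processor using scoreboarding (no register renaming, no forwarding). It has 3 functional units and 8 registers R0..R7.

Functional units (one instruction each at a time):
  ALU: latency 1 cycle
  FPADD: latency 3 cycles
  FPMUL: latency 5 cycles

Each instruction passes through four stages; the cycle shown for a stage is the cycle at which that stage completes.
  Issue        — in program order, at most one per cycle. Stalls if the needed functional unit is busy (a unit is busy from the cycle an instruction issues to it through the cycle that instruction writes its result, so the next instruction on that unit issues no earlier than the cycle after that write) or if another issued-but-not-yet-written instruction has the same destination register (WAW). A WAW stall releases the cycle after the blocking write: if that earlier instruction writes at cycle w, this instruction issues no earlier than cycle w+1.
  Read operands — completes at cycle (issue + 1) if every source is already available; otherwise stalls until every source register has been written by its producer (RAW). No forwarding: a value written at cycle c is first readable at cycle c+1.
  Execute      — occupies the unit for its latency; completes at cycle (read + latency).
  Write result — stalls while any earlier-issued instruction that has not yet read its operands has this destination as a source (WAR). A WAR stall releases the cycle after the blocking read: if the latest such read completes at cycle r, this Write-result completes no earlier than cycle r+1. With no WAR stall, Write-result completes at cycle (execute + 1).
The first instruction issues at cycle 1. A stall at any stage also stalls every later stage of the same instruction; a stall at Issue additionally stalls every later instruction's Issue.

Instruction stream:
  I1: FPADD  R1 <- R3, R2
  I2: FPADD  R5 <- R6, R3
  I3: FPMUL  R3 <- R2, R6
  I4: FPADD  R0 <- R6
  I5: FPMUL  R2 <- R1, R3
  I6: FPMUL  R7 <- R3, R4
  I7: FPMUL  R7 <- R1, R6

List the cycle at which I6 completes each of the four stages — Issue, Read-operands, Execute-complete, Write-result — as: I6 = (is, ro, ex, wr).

cycle 1: I1→FPADD
cycle 2: I1 RO
cycle 5: I1 EX
cycle 6: I1 WR R1
cycle 7: I2→FPADD
cycle 8: I2 RO, I3→FPMUL
cycle 9: I3 RO
cycle 11: I2 EX
cycle 12: I2 WR R5
cycle 13: I4→FPADD
cycle 14: I3 EX, I4 RO
cycle 15: I3 WR R3
cycle 16: I5→FPMUL
cycle 17: I4 EX, I5 RO
cycle 18: I4 WR R0
cycle 22: I5 EX
cycle 23: I5 WR R2
cycle 24: I6→FPMUL
cycle 25: I6 RO
cycle 30: I6 EX
cycle 31: I6 WR R7
cycle 32: I7→FPMUL
cycle 33: I7 RO
cycle 38: I7 EX
cycle 39: I7 WR R7

I6 = (24, 25, 30, 31)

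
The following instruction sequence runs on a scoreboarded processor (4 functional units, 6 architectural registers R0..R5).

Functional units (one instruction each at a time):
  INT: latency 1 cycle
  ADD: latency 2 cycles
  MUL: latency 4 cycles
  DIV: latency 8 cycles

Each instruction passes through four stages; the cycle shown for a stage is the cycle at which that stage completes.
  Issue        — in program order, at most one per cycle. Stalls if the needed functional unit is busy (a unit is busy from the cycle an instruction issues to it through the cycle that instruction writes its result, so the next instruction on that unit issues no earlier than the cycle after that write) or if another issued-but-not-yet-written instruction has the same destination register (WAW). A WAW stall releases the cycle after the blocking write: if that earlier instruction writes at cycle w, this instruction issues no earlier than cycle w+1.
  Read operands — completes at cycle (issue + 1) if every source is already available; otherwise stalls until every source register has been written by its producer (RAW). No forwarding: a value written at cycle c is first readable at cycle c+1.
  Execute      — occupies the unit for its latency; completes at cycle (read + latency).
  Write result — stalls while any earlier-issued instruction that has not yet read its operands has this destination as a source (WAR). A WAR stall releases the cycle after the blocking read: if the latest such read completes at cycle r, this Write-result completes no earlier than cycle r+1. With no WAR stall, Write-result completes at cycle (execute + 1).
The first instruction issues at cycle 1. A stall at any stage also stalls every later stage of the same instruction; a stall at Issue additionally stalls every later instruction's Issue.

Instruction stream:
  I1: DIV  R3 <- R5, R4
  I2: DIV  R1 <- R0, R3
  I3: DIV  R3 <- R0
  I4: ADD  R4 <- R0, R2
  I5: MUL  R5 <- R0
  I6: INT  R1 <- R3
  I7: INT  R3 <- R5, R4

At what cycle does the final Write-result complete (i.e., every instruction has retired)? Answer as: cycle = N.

I1 -> (1, 2, 10, 11)
I2 -> (12, 13, 21, 22)  // struct: DIV busy until I1 writes@11
I3 -> (23, 24, 32, 33)  // struct: DIV busy until I2 writes@22
I4 -> (24, 25, 27, 28)
I5 -> (25, 26, 30, 31)
I6 -> (26, 34, 35, 36)  // RAW R3: wait I3 write@33
I7 -> (37, 38, 39, 40)  // struct: INT busy until I6 writes@36

cycle = 40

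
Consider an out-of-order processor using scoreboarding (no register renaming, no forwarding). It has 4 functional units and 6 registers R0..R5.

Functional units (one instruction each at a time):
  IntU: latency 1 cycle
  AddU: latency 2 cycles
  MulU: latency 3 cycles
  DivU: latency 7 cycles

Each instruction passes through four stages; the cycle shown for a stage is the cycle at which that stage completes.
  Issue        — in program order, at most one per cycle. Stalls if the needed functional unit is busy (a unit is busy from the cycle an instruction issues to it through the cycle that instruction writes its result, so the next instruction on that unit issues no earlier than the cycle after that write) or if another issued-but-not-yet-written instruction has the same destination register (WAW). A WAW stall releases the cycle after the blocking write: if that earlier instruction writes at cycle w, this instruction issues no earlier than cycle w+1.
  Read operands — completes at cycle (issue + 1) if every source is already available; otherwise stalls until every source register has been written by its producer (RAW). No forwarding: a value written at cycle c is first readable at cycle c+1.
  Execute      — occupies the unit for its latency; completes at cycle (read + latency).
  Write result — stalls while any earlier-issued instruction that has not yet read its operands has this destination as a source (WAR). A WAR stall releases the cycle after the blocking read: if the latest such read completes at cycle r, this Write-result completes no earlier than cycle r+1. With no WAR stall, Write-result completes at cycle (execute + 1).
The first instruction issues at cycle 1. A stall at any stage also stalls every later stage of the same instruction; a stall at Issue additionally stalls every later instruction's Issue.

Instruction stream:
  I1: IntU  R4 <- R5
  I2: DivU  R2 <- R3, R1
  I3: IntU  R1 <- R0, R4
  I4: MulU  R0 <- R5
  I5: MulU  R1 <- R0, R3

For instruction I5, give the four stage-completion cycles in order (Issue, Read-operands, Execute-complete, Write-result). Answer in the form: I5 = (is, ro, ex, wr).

t=1  issue I1 (IntU)
t=2  I1 read-ops | issue I2 (DivU)
t=3  I1 finished on IntU | I2 read-ops
t=4  I1→R4
t=5  issue I3 (IntU)
t=6  I3 read-ops | issue I4 (MulU)
t=7  I3 finished on IntU | I4 read-ops
t=8  I3→R1
t=10  I2 finished on DivU | I4 finished on MulU
t=11  I2→R2 | I4→R0
t=12  issue I5 (MulU)
t=13  I5 read-ops
t=16  I5 finished on MulU
t=17  I5→R1

I5 = (12, 13, 16, 17)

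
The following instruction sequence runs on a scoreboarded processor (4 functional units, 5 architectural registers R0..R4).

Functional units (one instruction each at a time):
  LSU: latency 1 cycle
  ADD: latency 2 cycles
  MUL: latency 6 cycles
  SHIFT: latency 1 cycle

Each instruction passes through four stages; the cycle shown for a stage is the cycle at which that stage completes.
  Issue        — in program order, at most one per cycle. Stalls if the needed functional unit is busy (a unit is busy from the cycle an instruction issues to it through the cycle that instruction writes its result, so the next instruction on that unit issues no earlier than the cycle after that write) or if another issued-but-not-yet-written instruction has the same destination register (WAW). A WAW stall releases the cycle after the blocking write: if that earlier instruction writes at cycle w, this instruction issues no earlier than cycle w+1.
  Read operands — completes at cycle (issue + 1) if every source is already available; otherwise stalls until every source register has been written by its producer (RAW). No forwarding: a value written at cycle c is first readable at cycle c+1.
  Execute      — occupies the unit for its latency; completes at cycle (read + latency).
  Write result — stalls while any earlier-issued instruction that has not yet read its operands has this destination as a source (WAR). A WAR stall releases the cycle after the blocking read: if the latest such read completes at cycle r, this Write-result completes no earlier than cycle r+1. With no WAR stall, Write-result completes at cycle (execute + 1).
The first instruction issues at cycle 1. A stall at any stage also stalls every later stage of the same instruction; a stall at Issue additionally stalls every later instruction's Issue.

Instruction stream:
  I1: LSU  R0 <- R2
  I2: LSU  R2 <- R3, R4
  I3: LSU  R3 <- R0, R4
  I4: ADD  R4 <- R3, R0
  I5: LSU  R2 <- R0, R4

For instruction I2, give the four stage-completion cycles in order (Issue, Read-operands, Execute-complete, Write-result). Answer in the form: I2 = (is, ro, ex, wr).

I2 = (5, 6, 7, 8)

  I1 | 1 | 2 | 3 | 4
  I2 | 5 | 6 | 7 | 8   struct: LSU busy until I1 writes@4
  I3 | 9 | 10 | 11 | 12   struct: LSU busy until I2 writes@8
  I4 | 10 | 13 | 15 | 16   RAW R3: wait I3 write@12
  I5 | 13 | 17 | 18 | 19   struct: LSU busy until I3 writes@12 · RAW R4: wait I4 write@16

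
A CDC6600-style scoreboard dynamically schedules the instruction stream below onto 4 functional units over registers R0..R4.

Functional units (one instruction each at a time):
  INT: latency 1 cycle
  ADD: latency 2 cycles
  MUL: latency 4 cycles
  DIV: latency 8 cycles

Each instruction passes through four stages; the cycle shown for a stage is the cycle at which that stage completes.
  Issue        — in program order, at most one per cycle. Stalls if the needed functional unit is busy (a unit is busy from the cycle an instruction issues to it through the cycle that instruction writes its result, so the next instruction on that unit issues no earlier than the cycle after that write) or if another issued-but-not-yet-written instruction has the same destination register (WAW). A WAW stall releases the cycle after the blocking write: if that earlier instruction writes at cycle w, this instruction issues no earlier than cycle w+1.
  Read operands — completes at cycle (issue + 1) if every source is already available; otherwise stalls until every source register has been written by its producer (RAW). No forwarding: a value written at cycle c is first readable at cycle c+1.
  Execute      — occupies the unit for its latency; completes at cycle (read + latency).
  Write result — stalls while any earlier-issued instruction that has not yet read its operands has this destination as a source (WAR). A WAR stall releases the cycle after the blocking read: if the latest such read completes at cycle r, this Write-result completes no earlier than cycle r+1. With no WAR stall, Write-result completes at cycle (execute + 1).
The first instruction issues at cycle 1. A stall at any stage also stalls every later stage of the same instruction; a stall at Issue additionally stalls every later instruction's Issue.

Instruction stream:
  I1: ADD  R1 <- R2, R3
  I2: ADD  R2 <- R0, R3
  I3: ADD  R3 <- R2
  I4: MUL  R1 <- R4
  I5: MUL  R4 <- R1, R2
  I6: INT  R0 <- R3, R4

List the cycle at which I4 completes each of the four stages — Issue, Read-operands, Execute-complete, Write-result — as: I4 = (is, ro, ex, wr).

cycle 1: I1→ADD
cycle 2: I1 RO
cycle 4: I1 EX
cycle 5: I1 WR R1
cycle 6: I2→ADD
cycle 7: I2 RO
cycle 9: I2 EX
cycle 10: I2 WR R2
cycle 11: I3→ADD
cycle 12: I3 RO, I4→MUL
cycle 13: I4 RO
cycle 14: I3 EX
cycle 15: I3 WR R3
cycle 17: I4 EX
cycle 18: I4 WR R1
cycle 19: I5→MUL
cycle 20: I5 RO, I6→INT
cycle 24: I5 EX
cycle 25: I5 WR R4
cycle 26: I6 RO
cycle 27: I6 EX
cycle 28: I6 WR R0

I4 = (12, 13, 17, 18)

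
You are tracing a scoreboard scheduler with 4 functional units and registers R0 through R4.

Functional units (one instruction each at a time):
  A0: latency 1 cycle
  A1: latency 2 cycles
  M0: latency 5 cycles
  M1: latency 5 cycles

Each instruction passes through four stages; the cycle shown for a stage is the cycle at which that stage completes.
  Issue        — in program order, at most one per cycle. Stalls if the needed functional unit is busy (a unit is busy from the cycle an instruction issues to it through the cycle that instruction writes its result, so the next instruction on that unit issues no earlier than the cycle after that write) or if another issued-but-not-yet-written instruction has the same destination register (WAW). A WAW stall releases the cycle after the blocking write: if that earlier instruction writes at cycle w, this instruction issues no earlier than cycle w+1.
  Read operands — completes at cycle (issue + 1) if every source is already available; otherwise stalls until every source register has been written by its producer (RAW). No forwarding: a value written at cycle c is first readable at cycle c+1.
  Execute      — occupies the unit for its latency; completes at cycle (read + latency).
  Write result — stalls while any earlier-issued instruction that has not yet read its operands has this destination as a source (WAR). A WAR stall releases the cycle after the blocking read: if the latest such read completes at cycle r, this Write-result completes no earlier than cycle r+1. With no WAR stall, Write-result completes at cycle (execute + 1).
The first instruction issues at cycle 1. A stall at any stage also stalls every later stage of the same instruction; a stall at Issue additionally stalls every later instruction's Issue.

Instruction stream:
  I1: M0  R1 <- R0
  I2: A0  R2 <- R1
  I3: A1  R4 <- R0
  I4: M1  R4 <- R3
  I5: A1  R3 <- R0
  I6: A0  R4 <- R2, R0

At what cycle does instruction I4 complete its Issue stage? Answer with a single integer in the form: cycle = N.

  I1 | 1 | 2 | 7 | 8
  I2 | 2 | 9 | 10 | 11   RAW R1: wait I1 write@8
  I3 | 3 | 4 | 6 | 7
  I4 | 8 | 9 | 14 | 15   WAW R4: wait I3 write@7
  I5 | 9 | 10 | 12 | 13
  I6 | 16 | 17 | 18 | 19   WAW R4: wait I4 write@15

cycle = 8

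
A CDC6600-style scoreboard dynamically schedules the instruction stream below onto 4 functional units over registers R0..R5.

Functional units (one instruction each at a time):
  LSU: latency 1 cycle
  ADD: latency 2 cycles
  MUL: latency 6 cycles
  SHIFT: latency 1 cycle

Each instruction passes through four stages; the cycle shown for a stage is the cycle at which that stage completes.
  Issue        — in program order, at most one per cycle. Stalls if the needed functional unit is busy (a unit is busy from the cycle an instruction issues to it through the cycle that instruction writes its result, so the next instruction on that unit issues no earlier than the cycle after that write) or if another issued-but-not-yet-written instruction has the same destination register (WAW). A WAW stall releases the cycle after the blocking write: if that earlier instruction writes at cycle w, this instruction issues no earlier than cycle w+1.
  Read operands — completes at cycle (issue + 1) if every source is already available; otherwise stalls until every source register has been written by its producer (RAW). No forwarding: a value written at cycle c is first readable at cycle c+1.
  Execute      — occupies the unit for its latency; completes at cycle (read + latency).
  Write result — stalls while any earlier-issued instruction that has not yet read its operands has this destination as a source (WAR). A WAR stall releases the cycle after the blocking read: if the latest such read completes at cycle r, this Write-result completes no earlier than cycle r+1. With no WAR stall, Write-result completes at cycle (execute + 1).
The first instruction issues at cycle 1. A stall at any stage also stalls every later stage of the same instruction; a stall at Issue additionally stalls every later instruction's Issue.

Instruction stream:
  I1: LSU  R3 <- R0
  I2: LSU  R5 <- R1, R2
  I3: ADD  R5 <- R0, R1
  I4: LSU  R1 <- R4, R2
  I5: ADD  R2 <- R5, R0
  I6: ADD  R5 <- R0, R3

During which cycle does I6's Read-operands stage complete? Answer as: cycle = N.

cycle = 20

  I1 | 1 | 2 | 3 | 4
  I2 | 5 | 6 | 7 | 8   struct: LSU busy until I1 writes@4
  I3 | 9 | 10 | 12 | 13   WAW R5: wait I2 write@8
  I4 | 10 | 11 | 12 | 13
  I5 | 14 | 15 | 17 | 18   struct: ADD busy until I3 writes@13
  I6 | 19 | 20 | 22 | 23   struct: ADD busy until I5 writes@18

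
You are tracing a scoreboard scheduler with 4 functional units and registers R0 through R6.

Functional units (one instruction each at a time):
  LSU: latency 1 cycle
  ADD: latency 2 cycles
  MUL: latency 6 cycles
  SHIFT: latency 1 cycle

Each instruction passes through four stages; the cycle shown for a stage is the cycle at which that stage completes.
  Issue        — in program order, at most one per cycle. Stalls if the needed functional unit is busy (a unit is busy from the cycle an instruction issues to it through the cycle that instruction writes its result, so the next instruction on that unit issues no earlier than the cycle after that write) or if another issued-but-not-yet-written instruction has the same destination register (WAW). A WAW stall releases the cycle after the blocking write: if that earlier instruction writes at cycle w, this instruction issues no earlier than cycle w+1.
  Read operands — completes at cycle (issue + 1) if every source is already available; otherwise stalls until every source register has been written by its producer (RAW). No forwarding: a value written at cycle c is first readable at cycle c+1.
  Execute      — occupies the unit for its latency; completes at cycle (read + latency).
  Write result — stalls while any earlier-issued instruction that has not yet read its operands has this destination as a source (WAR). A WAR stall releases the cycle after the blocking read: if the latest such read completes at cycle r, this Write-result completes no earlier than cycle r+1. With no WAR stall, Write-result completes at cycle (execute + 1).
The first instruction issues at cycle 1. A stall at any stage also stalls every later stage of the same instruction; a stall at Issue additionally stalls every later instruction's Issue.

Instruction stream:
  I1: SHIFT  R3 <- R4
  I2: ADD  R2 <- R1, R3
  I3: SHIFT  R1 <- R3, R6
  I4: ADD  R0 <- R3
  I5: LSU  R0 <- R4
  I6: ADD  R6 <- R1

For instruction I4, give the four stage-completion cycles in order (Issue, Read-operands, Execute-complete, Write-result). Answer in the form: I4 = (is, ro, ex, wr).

I1  is:1  ro:2  ex:3  wr:4
I2  is:2  ro:5  ex:7  wr:8  — RAW R3: wait I1 write@4
I3  is:5  ro:6  ex:7  wr:8  — struct: SHIFT busy until I1 writes@4
I4  is:9  ro:10  ex:12  wr:13  — struct: ADD busy until I2 writes@8
I5  is:14  ro:15  ex:16  wr:17  — WAW R0: wait I4 write@13
I6  is:15  ro:16  ex:18  wr:19

I4 = (9, 10, 12, 13)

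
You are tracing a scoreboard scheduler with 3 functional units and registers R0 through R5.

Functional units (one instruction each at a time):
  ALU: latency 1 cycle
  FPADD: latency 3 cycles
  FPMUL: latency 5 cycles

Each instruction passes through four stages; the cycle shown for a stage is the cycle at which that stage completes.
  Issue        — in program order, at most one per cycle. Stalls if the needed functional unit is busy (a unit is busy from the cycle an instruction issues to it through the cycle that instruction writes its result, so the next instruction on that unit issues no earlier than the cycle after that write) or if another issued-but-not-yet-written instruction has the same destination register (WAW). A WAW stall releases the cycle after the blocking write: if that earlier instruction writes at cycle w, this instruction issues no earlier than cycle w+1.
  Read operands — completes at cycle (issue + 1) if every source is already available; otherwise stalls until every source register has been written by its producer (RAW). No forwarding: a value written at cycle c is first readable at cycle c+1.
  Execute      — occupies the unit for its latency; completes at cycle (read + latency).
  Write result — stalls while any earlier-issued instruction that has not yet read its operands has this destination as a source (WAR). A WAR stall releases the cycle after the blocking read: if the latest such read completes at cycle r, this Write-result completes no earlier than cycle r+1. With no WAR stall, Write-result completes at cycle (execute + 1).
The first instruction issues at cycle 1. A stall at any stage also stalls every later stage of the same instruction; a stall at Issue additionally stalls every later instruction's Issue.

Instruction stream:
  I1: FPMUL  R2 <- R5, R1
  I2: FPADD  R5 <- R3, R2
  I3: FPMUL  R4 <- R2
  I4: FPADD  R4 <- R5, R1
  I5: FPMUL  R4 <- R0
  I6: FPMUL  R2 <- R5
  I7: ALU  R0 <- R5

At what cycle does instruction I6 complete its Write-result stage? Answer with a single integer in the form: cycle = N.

I1  is:1  ro:2  ex:7  wr:8
I2  is:2  ro:9  ex:12  wr:13  — RAW R2: wait I1 write@8
I3  is:9  ro:10  ex:15  wr:16  — struct: FPMUL busy until I1 writes@8
I4  is:17  ro:18  ex:21  wr:22  — WAW R4: wait I3 write@16
I5  is:23  ro:24  ex:29  wr:30  — WAW R4: wait I4 write@22
I6  is:31  ro:32  ex:37  wr:38  — struct: FPMUL busy until I5 writes@30
I7  is:32  ro:33  ex:34  wr:35

cycle = 38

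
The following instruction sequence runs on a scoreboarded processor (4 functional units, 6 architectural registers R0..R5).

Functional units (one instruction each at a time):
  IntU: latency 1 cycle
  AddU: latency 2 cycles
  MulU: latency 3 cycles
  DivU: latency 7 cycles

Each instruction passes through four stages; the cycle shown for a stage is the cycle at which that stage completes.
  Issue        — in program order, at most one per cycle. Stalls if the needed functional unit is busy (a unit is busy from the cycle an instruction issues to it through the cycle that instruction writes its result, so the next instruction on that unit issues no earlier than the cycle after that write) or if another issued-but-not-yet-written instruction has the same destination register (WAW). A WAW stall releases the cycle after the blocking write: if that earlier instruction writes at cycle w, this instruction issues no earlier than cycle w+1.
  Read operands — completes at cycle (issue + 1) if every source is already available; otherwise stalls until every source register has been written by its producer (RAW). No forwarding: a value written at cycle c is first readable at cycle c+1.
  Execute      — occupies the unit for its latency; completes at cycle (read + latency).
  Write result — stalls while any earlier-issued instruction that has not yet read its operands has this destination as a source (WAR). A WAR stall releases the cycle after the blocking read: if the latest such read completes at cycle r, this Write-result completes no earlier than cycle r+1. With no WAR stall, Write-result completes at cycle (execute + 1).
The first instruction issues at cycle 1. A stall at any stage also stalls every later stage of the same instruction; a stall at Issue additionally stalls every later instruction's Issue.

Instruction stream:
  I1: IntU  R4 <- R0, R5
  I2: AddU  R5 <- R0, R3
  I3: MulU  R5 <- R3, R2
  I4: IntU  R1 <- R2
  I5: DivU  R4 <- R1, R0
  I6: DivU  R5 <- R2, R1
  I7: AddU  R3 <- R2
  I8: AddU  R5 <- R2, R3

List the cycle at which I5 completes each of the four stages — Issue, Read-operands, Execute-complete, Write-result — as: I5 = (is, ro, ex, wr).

I5 = (9, 12, 19, 20)

[1] I1→IntU
[2] I1 RO | I2→AddU
[3] I1 EX | I2 RO
[4] I1 WR R4
[5] I2 EX
[6] I2 WR R5
[7] I3→MulU
[8] I3 RO | I4→IntU
[9] I4 RO | I5→DivU
[10] I4 EX
[11] I3 EX | I4 WR R1
[12] I3 WR R5 | I5 RO
[19] I5 EX
[20] I5 WR R4
[21] I6→DivU
[22] I6 RO | I7→AddU
[23] I7 RO
[25] I7 EX
[26] I7 WR R3
[29] I6 EX
[30] I6 WR R5
[31] I8→AddU
[32] I8 RO
[34] I8 EX
[35] I8 WR R5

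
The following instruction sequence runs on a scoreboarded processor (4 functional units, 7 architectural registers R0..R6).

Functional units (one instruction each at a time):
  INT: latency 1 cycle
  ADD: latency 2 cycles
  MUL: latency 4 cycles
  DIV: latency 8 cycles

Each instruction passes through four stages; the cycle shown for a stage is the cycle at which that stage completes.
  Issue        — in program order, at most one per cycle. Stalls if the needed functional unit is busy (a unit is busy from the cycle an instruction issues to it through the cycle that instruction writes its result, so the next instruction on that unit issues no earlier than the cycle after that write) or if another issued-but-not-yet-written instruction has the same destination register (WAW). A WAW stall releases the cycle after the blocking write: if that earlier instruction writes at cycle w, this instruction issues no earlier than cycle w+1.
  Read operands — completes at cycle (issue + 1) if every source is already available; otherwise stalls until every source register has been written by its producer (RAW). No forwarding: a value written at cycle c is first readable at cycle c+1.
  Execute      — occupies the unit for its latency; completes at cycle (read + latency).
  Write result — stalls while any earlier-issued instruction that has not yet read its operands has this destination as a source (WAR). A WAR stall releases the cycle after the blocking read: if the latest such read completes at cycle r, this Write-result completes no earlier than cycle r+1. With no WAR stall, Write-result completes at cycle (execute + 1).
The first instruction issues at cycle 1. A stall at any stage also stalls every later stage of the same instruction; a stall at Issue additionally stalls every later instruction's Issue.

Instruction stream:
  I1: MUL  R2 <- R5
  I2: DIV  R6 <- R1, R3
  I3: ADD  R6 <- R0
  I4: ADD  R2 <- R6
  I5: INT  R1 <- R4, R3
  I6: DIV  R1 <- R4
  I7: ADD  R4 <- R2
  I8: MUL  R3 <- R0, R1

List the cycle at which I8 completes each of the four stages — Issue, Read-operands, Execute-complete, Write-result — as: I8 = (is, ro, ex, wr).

I8 = (25, 34, 38, 39)

t=1  I1 dispatched to MUL
t=2  I1 operands ready; I2 dispatched to DIV
t=3  I2 operands ready
t=6  I1 complete
t=7  R2←I1
t=11  I2 complete
t=12  R6←I2
t=13  I3 dispatched to ADD
t=14  I3 operands ready
t=16  I3 complete
t=17  R6←I3
t=18  I4 dispatched to ADD
t=19  I4 operands ready; I5 dispatched to INT
t=20  I5 operands ready
t=21  I4 complete; I5 complete
t=22  R2←I4; R1←I5
t=23  I6 dispatched to DIV
t=24  I6 operands ready; I7 dispatched to ADD
t=25  I7 operands ready; I8 dispatched to MUL
t=27  I7 complete
t=28  R4←I7
t=32  I6 complete
t=33  R1←I6
t=34  I8 operands ready
t=38  I8 complete
t=39  R3←I8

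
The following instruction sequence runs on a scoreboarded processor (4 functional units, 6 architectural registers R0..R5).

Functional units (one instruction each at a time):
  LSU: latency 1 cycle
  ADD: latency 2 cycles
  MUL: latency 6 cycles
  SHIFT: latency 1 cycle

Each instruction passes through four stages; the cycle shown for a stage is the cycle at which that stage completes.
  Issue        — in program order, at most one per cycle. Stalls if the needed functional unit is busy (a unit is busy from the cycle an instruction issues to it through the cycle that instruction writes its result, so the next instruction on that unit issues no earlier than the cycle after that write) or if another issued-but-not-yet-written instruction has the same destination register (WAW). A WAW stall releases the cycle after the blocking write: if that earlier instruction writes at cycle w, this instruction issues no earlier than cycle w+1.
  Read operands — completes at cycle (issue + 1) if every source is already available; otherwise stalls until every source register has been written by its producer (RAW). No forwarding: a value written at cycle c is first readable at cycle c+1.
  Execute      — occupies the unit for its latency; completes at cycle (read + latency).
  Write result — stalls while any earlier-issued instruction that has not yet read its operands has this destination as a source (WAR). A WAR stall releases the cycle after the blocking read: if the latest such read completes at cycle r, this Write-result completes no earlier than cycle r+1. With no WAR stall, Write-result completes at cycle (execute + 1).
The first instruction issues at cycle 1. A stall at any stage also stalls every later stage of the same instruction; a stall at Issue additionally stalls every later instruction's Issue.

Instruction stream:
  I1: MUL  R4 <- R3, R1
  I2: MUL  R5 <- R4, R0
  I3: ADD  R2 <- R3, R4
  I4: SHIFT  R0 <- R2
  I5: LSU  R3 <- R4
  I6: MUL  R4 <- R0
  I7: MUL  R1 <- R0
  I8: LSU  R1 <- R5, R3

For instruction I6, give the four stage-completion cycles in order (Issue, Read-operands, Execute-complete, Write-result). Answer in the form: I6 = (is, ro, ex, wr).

I1: IS=1 RO=2 EX=8 WR=9
I2: IS=10 RO=11 EX=17 WR=18  [struct: MUL busy until I1 writes@9]
I3: IS=11 RO=12 EX=14 WR=15
I4: IS=12 RO=16 EX=17 WR=18  [RAW R2: wait I3 write@15]
I5: IS=13 RO=14 EX=15 WR=16
I6: IS=19 RO=20 EX=26 WR=27  [struct: MUL busy until I2 writes@18]
I7: IS=28 RO=29 EX=35 WR=36  [struct: MUL busy until I6 writes@27]
I8: IS=37 RO=38 EX=39 WR=40  [WAW R1: wait I7 write@36]

I6 = (19, 20, 26, 27)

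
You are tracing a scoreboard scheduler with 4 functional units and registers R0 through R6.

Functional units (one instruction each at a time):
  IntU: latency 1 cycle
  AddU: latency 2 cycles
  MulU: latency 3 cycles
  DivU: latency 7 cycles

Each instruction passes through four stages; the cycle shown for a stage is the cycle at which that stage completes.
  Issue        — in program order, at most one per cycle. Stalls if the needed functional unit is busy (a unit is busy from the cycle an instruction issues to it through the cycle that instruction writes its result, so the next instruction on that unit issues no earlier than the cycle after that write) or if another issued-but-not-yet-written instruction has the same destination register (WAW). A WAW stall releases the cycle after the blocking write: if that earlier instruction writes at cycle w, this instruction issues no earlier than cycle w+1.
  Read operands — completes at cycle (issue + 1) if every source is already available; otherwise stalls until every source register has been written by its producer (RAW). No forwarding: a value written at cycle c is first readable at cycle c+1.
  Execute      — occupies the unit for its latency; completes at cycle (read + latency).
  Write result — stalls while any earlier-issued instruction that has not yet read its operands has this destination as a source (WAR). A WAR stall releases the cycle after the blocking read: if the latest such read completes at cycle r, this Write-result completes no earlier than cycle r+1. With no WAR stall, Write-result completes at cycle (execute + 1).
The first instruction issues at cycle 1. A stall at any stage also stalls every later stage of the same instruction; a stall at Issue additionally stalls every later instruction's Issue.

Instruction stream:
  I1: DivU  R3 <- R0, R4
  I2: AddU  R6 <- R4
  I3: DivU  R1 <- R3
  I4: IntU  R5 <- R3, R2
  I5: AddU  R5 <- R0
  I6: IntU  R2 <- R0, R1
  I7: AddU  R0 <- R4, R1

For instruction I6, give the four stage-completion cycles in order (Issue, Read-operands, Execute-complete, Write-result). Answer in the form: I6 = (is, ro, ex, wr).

I6 = (17, 21, 22, 23)

I1  is:1  ro:2  ex:9  wr:10
I2  is:2  ro:3  ex:5  wr:6
I3  is:11  ro:12  ex:19  wr:20  — struct: DivU busy until I1 writes@10
I4  is:12  ro:13  ex:14  wr:15
I5  is:16  ro:17  ex:19  wr:20  — WAW R5: wait I4 write@15
I6  is:17  ro:21  ex:22  wr:23  — RAW R1: wait I3 write@20
I7  is:21  ro:22  ex:24  wr:25  — struct: AddU busy until I5 writes@20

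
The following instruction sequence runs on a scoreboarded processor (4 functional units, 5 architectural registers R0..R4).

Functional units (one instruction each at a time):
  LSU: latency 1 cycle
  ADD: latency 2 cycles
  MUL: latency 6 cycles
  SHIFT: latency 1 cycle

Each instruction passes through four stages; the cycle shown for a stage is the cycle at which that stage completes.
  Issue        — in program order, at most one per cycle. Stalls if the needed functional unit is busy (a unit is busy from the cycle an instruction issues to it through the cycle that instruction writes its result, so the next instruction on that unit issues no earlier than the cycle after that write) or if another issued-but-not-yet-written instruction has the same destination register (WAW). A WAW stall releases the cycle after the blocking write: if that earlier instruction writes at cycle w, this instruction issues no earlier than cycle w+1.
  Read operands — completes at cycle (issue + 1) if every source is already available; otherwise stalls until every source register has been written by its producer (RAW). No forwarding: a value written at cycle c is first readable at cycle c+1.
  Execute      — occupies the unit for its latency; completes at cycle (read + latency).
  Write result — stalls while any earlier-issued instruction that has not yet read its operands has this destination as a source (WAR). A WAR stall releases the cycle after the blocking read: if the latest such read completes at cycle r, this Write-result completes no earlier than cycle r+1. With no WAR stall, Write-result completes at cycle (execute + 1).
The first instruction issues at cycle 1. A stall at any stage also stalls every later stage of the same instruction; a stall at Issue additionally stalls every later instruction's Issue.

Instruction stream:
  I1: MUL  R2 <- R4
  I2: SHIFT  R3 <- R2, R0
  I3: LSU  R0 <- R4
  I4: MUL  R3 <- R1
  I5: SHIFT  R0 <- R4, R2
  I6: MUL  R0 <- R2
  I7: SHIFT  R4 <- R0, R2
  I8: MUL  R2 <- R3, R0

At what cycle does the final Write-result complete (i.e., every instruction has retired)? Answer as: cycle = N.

cycle = 39

cycle 1: issue I1 (MUL)
cycle 2: I1 read-ops; issue I2 (SHIFT)
cycle 3: issue I3 (LSU)
cycle 4: I3 read-ops
cycle 5: I3 finished on LSU
cycle 8: I1 finished on MUL
cycle 9: I1→R2
cycle 10: I2 read-ops
cycle 11: I2 finished on SHIFT; I3→R0
cycle 12: I2→R3
cycle 13: issue I4 (MUL)
cycle 14: I4 read-ops; issue I5 (SHIFT)
cycle 15: I5 read-ops
cycle 16: I5 finished on SHIFT
cycle 17: I5→R0
cycle 20: I4 finished on MUL
cycle 21: I4→R3
cycle 22: issue I6 (MUL)
cycle 23: I6 read-ops; issue I7 (SHIFT)
cycle 29: I6 finished on MUL
cycle 30: I6→R0
cycle 31: I7 read-ops; issue I8 (MUL)
cycle 32: I7 finished on SHIFT; I8 read-ops
cycle 33: I7→R4
cycle 38: I8 finished on MUL
cycle 39: I8→R2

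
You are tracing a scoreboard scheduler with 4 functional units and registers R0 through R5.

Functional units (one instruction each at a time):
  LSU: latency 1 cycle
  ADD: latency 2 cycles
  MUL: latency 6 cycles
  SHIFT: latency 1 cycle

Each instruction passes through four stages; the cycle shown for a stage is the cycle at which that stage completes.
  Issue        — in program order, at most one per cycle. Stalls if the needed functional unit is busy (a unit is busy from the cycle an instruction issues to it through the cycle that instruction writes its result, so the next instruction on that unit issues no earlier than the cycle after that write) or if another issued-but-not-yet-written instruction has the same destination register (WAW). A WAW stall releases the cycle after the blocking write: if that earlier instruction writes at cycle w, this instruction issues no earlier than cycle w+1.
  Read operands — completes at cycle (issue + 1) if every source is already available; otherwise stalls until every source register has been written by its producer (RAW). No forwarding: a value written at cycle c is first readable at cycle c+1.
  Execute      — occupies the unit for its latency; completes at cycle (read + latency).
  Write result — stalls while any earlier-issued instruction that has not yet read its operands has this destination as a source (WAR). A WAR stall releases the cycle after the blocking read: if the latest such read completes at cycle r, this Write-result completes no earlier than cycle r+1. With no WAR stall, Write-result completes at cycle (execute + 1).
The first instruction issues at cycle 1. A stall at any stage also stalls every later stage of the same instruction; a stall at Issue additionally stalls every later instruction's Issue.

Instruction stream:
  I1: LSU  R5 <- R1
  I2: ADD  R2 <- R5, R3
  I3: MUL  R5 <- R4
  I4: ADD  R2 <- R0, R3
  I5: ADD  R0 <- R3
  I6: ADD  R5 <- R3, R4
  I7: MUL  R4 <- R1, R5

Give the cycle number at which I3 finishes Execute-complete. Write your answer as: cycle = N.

cycle 1: I1 issues→LSU
cycle 2: I1 reads | I2 issues→ADD
cycle 3: I1 exec-done
cycle 4: I1 writes R5
cycle 5: I2 reads | I3 issues→MUL
cycle 6: I3 reads
cycle 7: I2 exec-done
cycle 8: I2 writes R2
cycle 9: I4 issues→ADD
cycle 10: I4 reads
cycle 12: I3 exec-done | I4 exec-done
cycle 13: I3 writes R5 | I4 writes R2
cycle 14: I5 issues→ADD
cycle 15: I5 reads
cycle 17: I5 exec-done
cycle 18: I5 writes R0
cycle 19: I6 issues→ADD
cycle 20: I6 reads | I7 issues→MUL
cycle 22: I6 exec-done
cycle 23: I6 writes R5
cycle 24: I7 reads
cycle 30: I7 exec-done
cycle 31: I7 writes R4

cycle = 12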